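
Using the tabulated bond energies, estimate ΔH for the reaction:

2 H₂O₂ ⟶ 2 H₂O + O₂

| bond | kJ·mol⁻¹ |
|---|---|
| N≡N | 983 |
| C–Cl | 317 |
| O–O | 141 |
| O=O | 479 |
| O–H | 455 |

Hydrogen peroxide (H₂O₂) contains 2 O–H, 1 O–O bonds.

Bonds broken (reactants):
  O–H: 4 × 455 = 1820
  O–O: 2 × 141 = 282
  Σ(broken) = 2102 kJ
Bonds formed (products):
  O–H: 4 × 455 = 1820
  O=O: 1 × 479 = 479
  Σ(formed) = 2299 kJ
ΔH = Σ(broken) − Σ(formed) = 2102 − 2299 = −197 kJ

ΔH ≈ −197 kJ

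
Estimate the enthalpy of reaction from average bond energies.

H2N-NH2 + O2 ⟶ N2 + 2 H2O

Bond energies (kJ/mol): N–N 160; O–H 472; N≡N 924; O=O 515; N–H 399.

ΔH ≈ −541 kJ

Bonds broken (reactants):
  N–H: 4 × 399 = 1596
  N–N: 1 × 160 = 160
  O=O: 1 × 515 = 515
  Σ(broken) = 2271 kJ
Bonds formed (products):
  N≡N: 1 × 924 = 924
  O–H: 4 × 472 = 1888
  Σ(formed) = 2812 kJ
ΔH = Σ(broken) − Σ(formed) = 2271 − 2812 = −541 kJ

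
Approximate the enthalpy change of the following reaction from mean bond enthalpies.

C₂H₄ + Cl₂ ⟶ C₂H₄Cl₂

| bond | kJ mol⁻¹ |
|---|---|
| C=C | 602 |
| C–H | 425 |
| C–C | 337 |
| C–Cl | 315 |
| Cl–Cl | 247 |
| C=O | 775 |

Bonds broken (reactants):
  C–H: 4 × 425 = 1700
  C=C: 1 × 602 = 602
  Cl–Cl: 1 × 247 = 247
  Σ(broken) = 2549 kJ
Bonds formed (products):
  C–C: 1 × 337 = 337
  C–Cl: 2 × 315 = 630
  C–H: 4 × 425 = 1700
  Σ(formed) = 2667 kJ
ΔH = Σ(broken) − Σ(formed) = 2549 − 2667 = −118 kJ

ΔH ≈ −118 kJ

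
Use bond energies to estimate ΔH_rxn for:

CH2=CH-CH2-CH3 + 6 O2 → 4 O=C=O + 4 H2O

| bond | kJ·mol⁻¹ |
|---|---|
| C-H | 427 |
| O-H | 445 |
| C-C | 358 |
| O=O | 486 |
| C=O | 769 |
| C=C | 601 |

ΔH ≈ −2063 kJ

Bonds broken (reactants):
  C-C: 2 × 358 = 716
  C-H: 8 × 427 = 3416
  C=C: 1 × 601 = 601
  O=O: 6 × 486 = 2916
  Σ(broken) = 7649 kJ
Bonds formed (products):
  C=O: 8 × 769 = 6152
  O-H: 8 × 445 = 3560
  Σ(formed) = 9712 kJ
ΔH = Σ(broken) − Σ(formed) = 7649 − 9712 = −2063 kJ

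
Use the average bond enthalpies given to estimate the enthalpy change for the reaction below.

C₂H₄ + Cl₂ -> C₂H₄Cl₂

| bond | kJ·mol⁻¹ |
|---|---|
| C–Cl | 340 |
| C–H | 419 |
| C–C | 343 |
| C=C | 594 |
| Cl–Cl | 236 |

Bonds broken (reactants):
  C–H: 4 × 419 = 1676
  C=C: 1 × 594 = 594
  Cl–Cl: 1 × 236 = 236
  Σ(broken) = 2506 kJ
Bonds formed (products):
  C–C: 1 × 343 = 343
  C–Cl: 2 × 340 = 680
  C–H: 4 × 419 = 1676
  Σ(formed) = 2699 kJ
ΔH = Σ(broken) − Σ(formed) = 2506 − 2699 = −193 kJ

ΔH ≈ −193 kJ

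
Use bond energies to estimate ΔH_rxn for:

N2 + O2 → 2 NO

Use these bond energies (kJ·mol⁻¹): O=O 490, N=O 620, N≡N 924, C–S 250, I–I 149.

ΔH ≈ +174 kJ

Bonds broken (reactants):
  N≡N: 1 × 924 = 924
  O=O: 1 × 490 = 490
  Σ(broken) = 1414 kJ
Bonds formed (products):
  N=O: 2 × 620 = 1240
  Σ(formed) = 1240 kJ
ΔH = Σ(broken) − Σ(formed) = 1414 − 1240 = +174 kJ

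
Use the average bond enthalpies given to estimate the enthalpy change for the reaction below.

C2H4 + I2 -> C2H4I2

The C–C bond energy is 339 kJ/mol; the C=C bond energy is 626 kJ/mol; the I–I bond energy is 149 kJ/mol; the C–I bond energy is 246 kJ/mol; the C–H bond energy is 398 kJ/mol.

ΔH ≈ −56 kJ

Bonds broken (reactants):
  C–H: 4 × 398 = 1592
  C=C: 1 × 626 = 626
  I–I: 1 × 149 = 149
  Σ(broken) = 2367 kJ
Bonds formed (products):
  C–C: 1 × 339 = 339
  C–H: 4 × 398 = 1592
  C–I: 2 × 246 = 492
  Σ(formed) = 2423 kJ
ΔH = Σ(broken) − Σ(formed) = 2367 − 2423 = −56 kJ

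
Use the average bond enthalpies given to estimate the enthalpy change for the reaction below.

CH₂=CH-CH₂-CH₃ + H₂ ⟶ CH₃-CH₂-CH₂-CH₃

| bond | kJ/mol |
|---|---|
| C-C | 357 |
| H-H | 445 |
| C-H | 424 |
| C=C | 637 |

Bonds broken (reactants):
  C-C: 2 × 357 = 714
  C-H: 8 × 424 = 3392
  C=C: 1 × 637 = 637
  H-H: 1 × 445 = 445
  Σ(broken) = 5188 kJ
Bonds formed (products):
  C-C: 3 × 357 = 1071
  C-H: 10 × 424 = 4240
  Σ(formed) = 5311 kJ
ΔH = Σ(broken) − Σ(formed) = 5188 − 5311 = −123 kJ

ΔH ≈ −123 kJ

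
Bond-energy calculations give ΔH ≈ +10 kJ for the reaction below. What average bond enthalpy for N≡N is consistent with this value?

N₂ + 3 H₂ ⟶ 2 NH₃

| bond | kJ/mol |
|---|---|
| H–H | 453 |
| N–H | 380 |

Let D be the N≡N bond energy.
Σ(broken) = 3×453 + 1×D = 1359 + D
Σ(formed) = 6×380 = 2280
ΔH = Σ(broken) − Σ(formed) = (1359 + D) − (2280) = −921 + D
Setting this equal to +10 kJ gives D = 931 kJ/mol.

D(N≡N) ≈ 931 kJ/mol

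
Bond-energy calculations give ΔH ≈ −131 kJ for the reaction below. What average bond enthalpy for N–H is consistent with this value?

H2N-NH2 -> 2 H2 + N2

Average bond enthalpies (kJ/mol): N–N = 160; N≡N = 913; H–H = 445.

Let D be the N–H bond energy.
Σ(broken) = 4×D + 1×160 = 160 + 4D
Σ(formed) = 2×445 + 1×913 = 1803
ΔH = Σ(broken) − Σ(formed) = (160 + 4D) − (1803) = −1643 + 4D
Setting this equal to −131 kJ gives 4D = 1512, so D = 378 kJ/mol.

D(N–H) ≈ 378 kJ/mol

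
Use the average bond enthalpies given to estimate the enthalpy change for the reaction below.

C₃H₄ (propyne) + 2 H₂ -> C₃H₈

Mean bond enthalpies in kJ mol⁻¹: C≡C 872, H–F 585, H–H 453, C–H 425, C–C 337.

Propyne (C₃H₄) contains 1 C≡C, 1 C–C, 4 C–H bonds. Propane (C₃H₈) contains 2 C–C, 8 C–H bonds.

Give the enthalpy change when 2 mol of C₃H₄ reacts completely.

ΔH = −518 kJ

Bonds broken (reactants):
  C≡C: 1 × 872 = 872
  C–C: 1 × 337 = 337
  C–H: 4 × 425 = 1700
  H–H: 2 × 453 = 906
  Σ(broken) = 3815 kJ
Bonds formed (products):
  C–C: 2 × 337 = 674
  C–H: 8 × 425 = 3400
  Σ(formed) = 4074 kJ
ΔH = Σ(broken) − Σ(formed) = 3815 − 4074 = −259 kJ
For 2× the reaction as written: 2 × (−259) = −518 kJ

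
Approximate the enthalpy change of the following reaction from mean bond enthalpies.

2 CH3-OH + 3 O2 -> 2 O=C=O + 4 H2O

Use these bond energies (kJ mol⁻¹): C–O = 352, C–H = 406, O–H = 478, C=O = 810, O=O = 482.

ΔH ≈ −1522 kJ

Bonds broken (reactants):
  C–H: 6 × 406 = 2436
  C–O: 2 × 352 = 704
  O–H: 2 × 478 = 956
  O=O: 3 × 482 = 1446
  Σ(broken) = 5542 kJ
Bonds formed (products):
  C=O: 4 × 810 = 3240
  O–H: 8 × 478 = 3824
  Σ(formed) = 7064 kJ
ΔH = Σ(broken) − Σ(formed) = 5542 − 7064 = −1522 kJ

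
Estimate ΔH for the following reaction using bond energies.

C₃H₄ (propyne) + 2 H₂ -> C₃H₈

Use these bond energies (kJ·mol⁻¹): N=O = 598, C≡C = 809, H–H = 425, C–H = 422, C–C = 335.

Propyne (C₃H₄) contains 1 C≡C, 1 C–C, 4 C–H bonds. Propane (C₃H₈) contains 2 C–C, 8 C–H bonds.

ΔH ≈ −364 kJ

Bonds broken (reactants):
  C≡C: 1 × 809 = 809
  C–C: 1 × 335 = 335
  C–H: 4 × 422 = 1688
  H–H: 2 × 425 = 850
  Σ(broken) = 3682 kJ
Bonds formed (products):
  C–C: 2 × 335 = 670
  C–H: 8 × 422 = 3376
  Σ(formed) = 4046 kJ
ΔH = Σ(broken) − Σ(formed) = 3682 − 4046 = −364 kJ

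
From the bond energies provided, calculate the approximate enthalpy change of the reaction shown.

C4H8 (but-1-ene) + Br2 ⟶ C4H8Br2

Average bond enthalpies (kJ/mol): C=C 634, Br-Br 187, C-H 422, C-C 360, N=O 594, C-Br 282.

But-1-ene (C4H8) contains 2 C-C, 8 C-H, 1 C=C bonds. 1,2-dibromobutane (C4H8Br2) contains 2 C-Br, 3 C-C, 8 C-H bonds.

ΔH ≈ −103 kJ

Bonds broken (reactants):
  Br-Br: 1 × 187 = 187
  C-C: 2 × 360 = 720
  C-H: 8 × 422 = 3376
  C=C: 1 × 634 = 634
  Σ(broken) = 4917 kJ
Bonds formed (products):
  C-Br: 2 × 282 = 564
  C-C: 3 × 360 = 1080
  C-H: 8 × 422 = 3376
  Σ(formed) = 5020 kJ
ΔH = Σ(broken) − Σ(formed) = 4917 − 5020 = −103 kJ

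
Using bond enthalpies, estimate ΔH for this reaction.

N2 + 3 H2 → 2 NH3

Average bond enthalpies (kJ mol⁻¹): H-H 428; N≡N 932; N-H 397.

ΔH ≈ −166 kJ

Bonds broken (reactants):
  H-H: 3 × 428 = 1284
  N≡N: 1 × 932 = 932
  Σ(broken) = 2216 kJ
Bonds formed (products):
  N-H: 6 × 397 = 2382
  Σ(formed) = 2382 kJ
ΔH = Σ(broken) − Σ(formed) = 2216 − 2382 = −166 kJ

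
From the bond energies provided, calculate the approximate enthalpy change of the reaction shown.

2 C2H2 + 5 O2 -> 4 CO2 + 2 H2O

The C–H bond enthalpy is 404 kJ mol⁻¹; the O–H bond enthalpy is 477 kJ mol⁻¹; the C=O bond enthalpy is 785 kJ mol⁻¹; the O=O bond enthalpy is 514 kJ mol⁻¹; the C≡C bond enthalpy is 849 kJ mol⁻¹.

Bonds broken (reactants):
  C≡C: 2 × 849 = 1698
  C–H: 4 × 404 = 1616
  O=O: 5 × 514 = 2570
  Σ(broken) = 5884 kJ
Bonds formed (products):
  C=O: 8 × 785 = 6280
  O–H: 4 × 477 = 1908
  Σ(formed) = 8188 kJ
ΔH = Σ(broken) − Σ(formed) = 5884 − 8188 = −2304 kJ

ΔH ≈ −2304 kJ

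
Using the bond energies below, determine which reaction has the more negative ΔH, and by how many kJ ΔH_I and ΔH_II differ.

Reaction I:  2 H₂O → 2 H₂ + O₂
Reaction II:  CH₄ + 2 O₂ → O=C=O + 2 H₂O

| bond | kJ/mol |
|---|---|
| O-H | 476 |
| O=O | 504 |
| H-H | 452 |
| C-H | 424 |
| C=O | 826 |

Reaction I:
  Bonds broken (reactants):
    O-H: 4 × 476 = 1904
    Σ(broken) = 1904 kJ
  Bonds formed (products):
    H-H: 2 × 452 = 904
    O=O: 1 × 504 = 504
    Σ(formed) = 1408 kJ
  ΔH_I = 1904 − 1408 = +496 kJ
Reaction II:
  Bonds broken (reactants):
    C-H: 4 × 424 = 1696
    O=O: 2 × 504 = 1008
    Σ(broken) = 2704 kJ
  Bonds formed (products):
    C=O: 2 × 826 = 1652
    O-H: 4 × 476 = 1904
    Σ(formed) = 3556 kJ
  ΔH_II = 2704 − 3556 = −852 kJ
ΔH_I − ΔH_II = +1348 kJ, so reaction II has the more negative ΔH; |ΔH_I − ΔH_II| = 1348 kJ.

Reaction II, by 1348 kJ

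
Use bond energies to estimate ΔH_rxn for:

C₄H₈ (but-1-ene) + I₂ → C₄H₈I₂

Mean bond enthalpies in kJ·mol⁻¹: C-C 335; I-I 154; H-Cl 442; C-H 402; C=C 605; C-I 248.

Bonds broken (reactants):
  C-C: 2 × 335 = 670
  C-H: 8 × 402 = 3216
  C=C: 1 × 605 = 605
  I-I: 1 × 154 = 154
  Σ(broken) = 4645 kJ
Bonds formed (products):
  C-C: 3 × 335 = 1005
  C-H: 8 × 402 = 3216
  C-I: 2 × 248 = 496
  Σ(formed) = 4717 kJ
ΔH = Σ(broken) − Σ(formed) = 4645 − 4717 = −72 kJ

ΔH ≈ −72 kJ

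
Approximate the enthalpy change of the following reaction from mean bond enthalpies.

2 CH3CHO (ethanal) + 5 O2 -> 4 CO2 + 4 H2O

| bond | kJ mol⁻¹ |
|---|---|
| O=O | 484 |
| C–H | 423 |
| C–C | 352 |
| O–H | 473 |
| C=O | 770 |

Bonds broken (reactants):
  C–C: 2 × 352 = 704
  C–H: 8 × 423 = 3384
  C=O: 2 × 770 = 1540
  O=O: 5 × 484 = 2420
  Σ(broken) = 8048 kJ
Bonds formed (products):
  C=O: 8 × 770 = 6160
  O–H: 8 × 473 = 3784
  Σ(formed) = 9944 kJ
ΔH = Σ(broken) − Σ(formed) = 8048 − 9944 = −1896 kJ

ΔH ≈ −1896 kJ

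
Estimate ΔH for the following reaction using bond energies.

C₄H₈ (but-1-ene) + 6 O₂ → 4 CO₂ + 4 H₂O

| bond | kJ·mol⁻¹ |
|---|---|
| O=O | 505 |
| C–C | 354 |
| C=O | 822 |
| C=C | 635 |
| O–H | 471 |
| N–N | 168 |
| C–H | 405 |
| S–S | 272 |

Bonds broken (reactants):
  C–C: 2 × 354 = 708
  C–H: 8 × 405 = 3240
  C=C: 1 × 635 = 635
  O=O: 6 × 505 = 3030
  Σ(broken) = 7613 kJ
Bonds formed (products):
  C=O: 8 × 822 = 6576
  O–H: 8 × 471 = 3768
  Σ(formed) = 10344 kJ
ΔH = Σ(broken) − Σ(formed) = 7613 − 10344 = −2731 kJ

ΔH ≈ −2731 kJ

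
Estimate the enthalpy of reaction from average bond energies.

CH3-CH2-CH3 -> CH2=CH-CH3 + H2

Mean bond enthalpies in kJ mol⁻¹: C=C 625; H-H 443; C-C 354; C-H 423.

ΔH ≈ +132 kJ

Bonds broken (reactants):
  C-C: 2 × 354 = 708
  C-H: 8 × 423 = 3384
  Σ(broken) = 4092 kJ
Bonds formed (products):
  C-C: 1 × 354 = 354
  C-H: 6 × 423 = 2538
  C=C: 1 × 625 = 625
  H-H: 1 × 443 = 443
  Σ(formed) = 3960 kJ
ΔH = Σ(broken) − Σ(formed) = 4092 − 3960 = +132 kJ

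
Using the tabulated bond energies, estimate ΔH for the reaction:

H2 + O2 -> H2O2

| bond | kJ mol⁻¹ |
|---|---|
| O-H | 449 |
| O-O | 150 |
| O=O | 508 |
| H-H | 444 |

Bonds broken (reactants):
  H-H: 1 × 444 = 444
  O=O: 1 × 508 = 508
  Σ(broken) = 952 kJ
Bonds formed (products):
  O-H: 2 × 449 = 898
  O-O: 1 × 150 = 150
  Σ(formed) = 1048 kJ
ΔH = Σ(broken) − Σ(formed) = 952 − 1048 = −96 kJ

ΔH ≈ −96 kJ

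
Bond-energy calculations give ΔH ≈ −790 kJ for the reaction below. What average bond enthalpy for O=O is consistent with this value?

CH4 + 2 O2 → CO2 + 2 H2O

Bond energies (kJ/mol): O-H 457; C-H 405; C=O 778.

Let D be the O=O bond energy.
Σ(broken) = 4×405 + 2×D = 1620 + 2D
Σ(formed) = 2×778 + 4×457 = 3384
ΔH = Σ(broken) − Σ(formed) = (1620 + 2D) − (3384) = −1764 + 2D
Setting this equal to −790 kJ gives 2D = 974, so D = 487 kJ/mol.

D(O=O) ≈ 487 kJ/mol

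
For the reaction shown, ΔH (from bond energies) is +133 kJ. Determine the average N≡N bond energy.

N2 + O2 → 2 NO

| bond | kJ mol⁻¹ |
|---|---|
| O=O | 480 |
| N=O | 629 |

Let D be the N≡N bond energy.
Σ(broken) = 1×D + 1×480 = 480 + D
Σ(formed) = 2×629 = 1258
ΔH = Σ(broken) − Σ(formed) = (480 + D) − (1258) = −778 + D
Setting this equal to +133 kJ gives D = 911 kJ/mol.

D(N≡N) ≈ 911 kJ/mol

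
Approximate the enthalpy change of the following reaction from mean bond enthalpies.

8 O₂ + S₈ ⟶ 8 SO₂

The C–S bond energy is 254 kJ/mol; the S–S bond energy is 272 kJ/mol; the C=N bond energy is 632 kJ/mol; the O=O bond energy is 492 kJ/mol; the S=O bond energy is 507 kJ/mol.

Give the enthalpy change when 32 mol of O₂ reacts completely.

Bonds broken (reactants):
  O=O: 8 × 492 = 3936
  S–S: 8 × 272 = 2176
  Σ(broken) = 6112 kJ
Bonds formed (products):
  S=O: 16 × 507 = 8112
  Σ(formed) = 8112 kJ
ΔH = Σ(broken) − Σ(formed) = 6112 − 8112 = −2000 kJ
For 4× the reaction as written: 4 × (−2000) = −8000 kJ

ΔH = −8000 kJ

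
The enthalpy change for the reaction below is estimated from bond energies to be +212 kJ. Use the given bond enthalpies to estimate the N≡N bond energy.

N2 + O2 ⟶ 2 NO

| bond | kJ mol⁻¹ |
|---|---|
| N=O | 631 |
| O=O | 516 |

D(N≡N) ≈ 958 kJ/mol

Let D be the N≡N bond energy.
Σ(broken) = 1×D + 1×516 = 516 + D
Σ(formed) = 2×631 = 1262
ΔH = Σ(broken) − Σ(formed) = (516 + D) − (1262) = −746 + D
Setting this equal to +212 kJ gives D = 958 kJ/mol.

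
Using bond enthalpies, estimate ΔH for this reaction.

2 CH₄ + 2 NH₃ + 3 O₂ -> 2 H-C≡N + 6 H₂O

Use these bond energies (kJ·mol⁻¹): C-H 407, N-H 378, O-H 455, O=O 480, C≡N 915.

Bonds broken (reactants):
  C-H: 8 × 407 = 3256
  N-H: 6 × 378 = 2268
  O=O: 3 × 480 = 1440
  Σ(broken) = 6964 kJ
Bonds formed (products):
  C≡N: 2 × 915 = 1830
  C-H: 2 × 407 = 814
  O-H: 12 × 455 = 5460
  Σ(formed) = 8104 kJ
ΔH = Σ(broken) − Σ(formed) = 6964 − 8104 = −1140 kJ

ΔH ≈ −1140 kJ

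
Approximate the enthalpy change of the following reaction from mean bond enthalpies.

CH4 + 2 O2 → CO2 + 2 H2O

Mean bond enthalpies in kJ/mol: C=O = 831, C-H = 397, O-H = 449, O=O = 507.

Bonds broken (reactants):
  C-H: 4 × 397 = 1588
  O=O: 2 × 507 = 1014
  Σ(broken) = 2602 kJ
Bonds formed (products):
  C=O: 2 × 831 = 1662
  O-H: 4 × 449 = 1796
  Σ(formed) = 3458 kJ
ΔH = Σ(broken) − Σ(formed) = 2602 − 3458 = −856 kJ

ΔH ≈ −856 kJ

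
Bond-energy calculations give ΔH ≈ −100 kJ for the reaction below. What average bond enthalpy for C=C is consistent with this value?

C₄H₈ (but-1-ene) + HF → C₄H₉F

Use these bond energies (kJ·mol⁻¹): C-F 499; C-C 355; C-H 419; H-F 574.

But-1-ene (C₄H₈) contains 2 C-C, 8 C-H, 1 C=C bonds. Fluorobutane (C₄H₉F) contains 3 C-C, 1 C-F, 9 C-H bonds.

Let D be the C=C bond energy.
Σ(broken) = 2×355 + 8×419 + 1×D + 1×574 = 4636 + D
Σ(formed) = 3×355 + 1×499 + 9×419 = 5335
ΔH = Σ(broken) − Σ(formed) = (4636 + D) − (5335) = −699 + D
Setting this equal to −100 kJ gives D = 599 kJ/mol.

D(C=C) ≈ 599 kJ/mol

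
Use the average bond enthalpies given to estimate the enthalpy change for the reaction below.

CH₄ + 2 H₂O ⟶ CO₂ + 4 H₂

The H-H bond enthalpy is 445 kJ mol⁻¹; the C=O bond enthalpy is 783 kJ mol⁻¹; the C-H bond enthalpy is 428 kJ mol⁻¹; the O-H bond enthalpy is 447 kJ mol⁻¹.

Bonds broken (reactants):
  C-H: 4 × 428 = 1712
  O-H: 4 × 447 = 1788
  Σ(broken) = 3500 kJ
Bonds formed (products):
  C=O: 2 × 783 = 1566
  H-H: 4 × 445 = 1780
  Σ(formed) = 3346 kJ
ΔH = Σ(broken) − Σ(formed) = 3500 − 3346 = +154 kJ

ΔH ≈ +154 kJ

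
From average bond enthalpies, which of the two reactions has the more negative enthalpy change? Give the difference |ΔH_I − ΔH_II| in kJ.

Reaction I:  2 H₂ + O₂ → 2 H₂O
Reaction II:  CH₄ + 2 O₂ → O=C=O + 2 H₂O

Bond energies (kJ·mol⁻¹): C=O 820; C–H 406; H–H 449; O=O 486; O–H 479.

Reaction I:
  Bonds broken (reactants):
    H–H: 2 × 449 = 898
    O=O: 1 × 486 = 486
    Σ(broken) = 1384 kJ
  Bonds formed (products):
    O–H: 4 × 479 = 1916
    Σ(formed) = 1916 kJ
  ΔH_I = 1384 − 1916 = −532 kJ
Reaction II:
  Bonds broken (reactants):
    C–H: 4 × 406 = 1624
    O=O: 2 × 486 = 972
    Σ(broken) = 2596 kJ
  Bonds formed (products):
    C=O: 2 × 820 = 1640
    O–H: 4 × 479 = 1916
    Σ(formed) = 3556 kJ
  ΔH_II = 2596 − 3556 = −960 kJ
ΔH_I − ΔH_II = +428 kJ, so reaction II has the more negative ΔH; |ΔH_I − ΔH_II| = 428 kJ.

Reaction II, by 428 kJ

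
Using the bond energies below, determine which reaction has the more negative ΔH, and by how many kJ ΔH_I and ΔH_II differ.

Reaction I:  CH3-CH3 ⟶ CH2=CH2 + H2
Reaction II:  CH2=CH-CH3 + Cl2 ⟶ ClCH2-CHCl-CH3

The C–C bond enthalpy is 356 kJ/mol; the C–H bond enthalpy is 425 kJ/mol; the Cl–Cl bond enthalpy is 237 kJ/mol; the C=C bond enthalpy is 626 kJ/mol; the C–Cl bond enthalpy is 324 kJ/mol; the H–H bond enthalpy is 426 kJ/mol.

Reaction I:
  Bonds broken (reactants):
    C–C: 1 × 356 = 356
    C–H: 6 × 425 = 2550
    Σ(broken) = 2906 kJ
  Bonds formed (products):
    C–H: 4 × 425 = 1700
    C=C: 1 × 626 = 626
    H–H: 1 × 426 = 426
    Σ(formed) = 2752 kJ
  ΔH_I = 2906 − 2752 = +154 kJ
Reaction II:
  Bonds broken (reactants):
    C–C: 1 × 356 = 356
    C–H: 6 × 425 = 2550
    C=C: 1 × 626 = 626
    Cl–Cl: 1 × 237 = 237
    Σ(broken) = 3769 kJ
  Bonds formed (products):
    C–C: 2 × 356 = 712
    C–Cl: 2 × 324 = 648
    C–H: 6 × 425 = 2550
    Σ(formed) = 3910 kJ
  ΔH_II = 3769 − 3910 = −141 kJ
ΔH_I − ΔH_II = +295 kJ, so reaction II has the more negative ΔH; |ΔH_I − ΔH_II| = 295 kJ.

Reaction II, by 295 kJ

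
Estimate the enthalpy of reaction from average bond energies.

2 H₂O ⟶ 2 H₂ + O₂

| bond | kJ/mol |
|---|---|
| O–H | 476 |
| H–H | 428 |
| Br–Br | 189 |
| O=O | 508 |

ΔH ≈ +540 kJ

Bonds broken (reactants):
  O–H: 4 × 476 = 1904
  Σ(broken) = 1904 kJ
Bonds formed (products):
  H–H: 2 × 428 = 856
  O=O: 1 × 508 = 508
  Σ(formed) = 1364 kJ
ΔH = Σ(broken) − Σ(formed) = 1904 − 1364 = +540 kJ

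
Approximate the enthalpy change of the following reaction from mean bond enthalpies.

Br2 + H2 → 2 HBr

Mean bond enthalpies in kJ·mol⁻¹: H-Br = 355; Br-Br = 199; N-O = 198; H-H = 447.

Bonds broken (reactants):
  Br-Br: 1 × 199 = 199
  H-H: 1 × 447 = 447
  Σ(broken) = 646 kJ
Bonds formed (products):
  H-Br: 2 × 355 = 710
  Σ(formed) = 710 kJ
ΔH = Σ(broken) − Σ(formed) = 646 − 710 = −64 kJ

ΔH ≈ −64 kJ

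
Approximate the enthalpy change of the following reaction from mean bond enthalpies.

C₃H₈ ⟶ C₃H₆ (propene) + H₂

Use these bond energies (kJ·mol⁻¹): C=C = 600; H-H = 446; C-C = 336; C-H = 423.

ΔH ≈ +136 kJ

Bonds broken (reactants):
  C-C: 2 × 336 = 672
  C-H: 8 × 423 = 3384
  Σ(broken) = 4056 kJ
Bonds formed (products):
  C-C: 1 × 336 = 336
  C-H: 6 × 423 = 2538
  C=C: 1 × 600 = 600
  H-H: 1 × 446 = 446
  Σ(formed) = 3920 kJ
ΔH = Σ(broken) − Σ(formed) = 4056 − 3920 = +136 kJ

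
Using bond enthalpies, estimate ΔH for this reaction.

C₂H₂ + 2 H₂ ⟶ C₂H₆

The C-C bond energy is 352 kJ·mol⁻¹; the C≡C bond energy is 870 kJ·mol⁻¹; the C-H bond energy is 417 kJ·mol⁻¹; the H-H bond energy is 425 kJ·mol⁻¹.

Bonds broken (reactants):
  C≡C: 1 × 870 = 870
  C-H: 2 × 417 = 834
  H-H: 2 × 425 = 850
  Σ(broken) = 2554 kJ
Bonds formed (products):
  C-C: 1 × 352 = 352
  C-H: 6 × 417 = 2502
  Σ(formed) = 2854 kJ
ΔH = Σ(broken) − Σ(formed) = 2554 − 2854 = −300 kJ

ΔH ≈ −300 kJ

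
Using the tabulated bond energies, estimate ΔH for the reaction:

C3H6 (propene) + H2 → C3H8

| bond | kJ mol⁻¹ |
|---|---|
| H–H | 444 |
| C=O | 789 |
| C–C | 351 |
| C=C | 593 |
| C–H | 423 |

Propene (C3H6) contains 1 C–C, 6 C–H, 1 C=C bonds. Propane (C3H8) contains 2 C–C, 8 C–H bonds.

Bonds broken (reactants):
  C–C: 1 × 351 = 351
  C–H: 6 × 423 = 2538
  C=C: 1 × 593 = 593
  H–H: 1 × 444 = 444
  Σ(broken) = 3926 kJ
Bonds formed (products):
  C–C: 2 × 351 = 702
  C–H: 8 × 423 = 3384
  Σ(formed) = 4086 kJ
ΔH = Σ(broken) − Σ(formed) = 3926 − 4086 = −160 kJ

ΔH ≈ −160 kJ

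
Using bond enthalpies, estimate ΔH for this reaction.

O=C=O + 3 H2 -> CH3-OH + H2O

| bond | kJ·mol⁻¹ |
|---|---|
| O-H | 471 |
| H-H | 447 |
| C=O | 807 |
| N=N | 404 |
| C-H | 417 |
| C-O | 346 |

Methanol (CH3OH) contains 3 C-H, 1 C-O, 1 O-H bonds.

ΔH ≈ −55 kJ

Bonds broken (reactants):
  C=O: 2 × 807 = 1614
  H-H: 3 × 447 = 1341
  Σ(broken) = 2955 kJ
Bonds formed (products):
  C-H: 3 × 417 = 1251
  C-O: 1 × 346 = 346
  O-H: 3 × 471 = 1413
  Σ(formed) = 3010 kJ
ΔH = Σ(broken) − Σ(formed) = 2955 − 3010 = −55 kJ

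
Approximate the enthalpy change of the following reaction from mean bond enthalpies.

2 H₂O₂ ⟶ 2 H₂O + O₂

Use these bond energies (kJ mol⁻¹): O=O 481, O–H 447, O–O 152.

Bonds broken (reactants):
  O–H: 4 × 447 = 1788
  O–O: 2 × 152 = 304
  Σ(broken) = 2092 kJ
Bonds formed (products):
  O–H: 4 × 447 = 1788
  O=O: 1 × 481 = 481
  Σ(formed) = 2269 kJ
ΔH = Σ(broken) − Σ(formed) = 2092 − 2269 = −177 kJ

ΔH ≈ −177 kJ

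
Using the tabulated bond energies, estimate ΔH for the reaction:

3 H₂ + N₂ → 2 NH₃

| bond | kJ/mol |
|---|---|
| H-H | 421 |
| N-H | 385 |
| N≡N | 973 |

Bonds broken (reactants):
  H-H: 3 × 421 = 1263
  N≡N: 1 × 973 = 973
  Σ(broken) = 2236 kJ
Bonds formed (products):
  N-H: 6 × 385 = 2310
  Σ(formed) = 2310 kJ
ΔH = Σ(broken) − Σ(formed) = 2236 − 2310 = −74 kJ

ΔH ≈ −74 kJ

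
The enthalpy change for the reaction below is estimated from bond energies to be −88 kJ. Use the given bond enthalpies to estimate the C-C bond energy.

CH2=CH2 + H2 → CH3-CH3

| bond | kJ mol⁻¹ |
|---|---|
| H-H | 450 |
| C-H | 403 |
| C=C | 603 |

D(C-C) ≈ 335 kJ/mol

Let D be the C-C bond energy.
Σ(broken) = 4×403 + 1×603 + 1×450 = 2665
Σ(formed) = 1×D + 6×403 = 2418 + D
ΔH = Σ(broken) − Σ(formed) = (2665) − (2418 + D) = +247 − D
Setting this equal to −88 kJ gives D = 335 kJ/mol.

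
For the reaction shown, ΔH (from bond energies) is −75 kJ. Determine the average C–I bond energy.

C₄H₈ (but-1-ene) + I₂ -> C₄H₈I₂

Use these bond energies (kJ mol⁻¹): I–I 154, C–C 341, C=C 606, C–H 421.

Let D be the C–I bond energy.
Σ(broken) = 2×341 + 8×421 + 1×606 + 1×154 = 4810
Σ(formed) = 3×341 + 8×421 + 2×D = 4391 + 2D
ΔH = Σ(broken) − Σ(formed) = (4810) − (4391 + 2D) = +419 − 2D
Setting this equal to −75 kJ gives 2D = 494, so D = 247 kJ/mol.

D(C–I) ≈ 247 kJ/mol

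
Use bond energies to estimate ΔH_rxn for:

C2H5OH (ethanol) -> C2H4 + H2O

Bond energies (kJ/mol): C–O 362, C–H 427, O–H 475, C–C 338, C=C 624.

Bonds broken (reactants):
  C–C: 1 × 338 = 338
  C–H: 5 × 427 = 2135
  C–O: 1 × 362 = 362
  O–H: 1 × 475 = 475
  Σ(broken) = 3310 kJ
Bonds formed (products):
  C–H: 4 × 427 = 1708
  C=C: 1 × 624 = 624
  O–H: 2 × 475 = 950
  Σ(formed) = 3282 kJ
ΔH = Σ(broken) − Σ(formed) = 3310 − 3282 = +28 kJ

ΔH ≈ +28 kJ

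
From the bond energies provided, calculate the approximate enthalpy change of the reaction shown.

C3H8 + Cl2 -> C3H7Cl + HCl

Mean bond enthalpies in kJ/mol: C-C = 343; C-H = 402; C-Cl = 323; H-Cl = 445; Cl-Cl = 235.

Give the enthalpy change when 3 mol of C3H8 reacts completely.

ΔH = −393 kJ

Bonds broken (reactants):
  C-C: 2 × 343 = 686
  C-H: 8 × 402 = 3216
  Cl-Cl: 1 × 235 = 235
  Σ(broken) = 4137 kJ
Bonds formed (products):
  C-C: 2 × 343 = 686
  C-Cl: 1 × 323 = 323
  C-H: 7 × 402 = 2814
  H-Cl: 1 × 445 = 445
  Σ(formed) = 4268 kJ
ΔH = Σ(broken) − Σ(formed) = 4137 − 4268 = −131 kJ
For 3× the reaction as written: 3 × (−131) = −393 kJ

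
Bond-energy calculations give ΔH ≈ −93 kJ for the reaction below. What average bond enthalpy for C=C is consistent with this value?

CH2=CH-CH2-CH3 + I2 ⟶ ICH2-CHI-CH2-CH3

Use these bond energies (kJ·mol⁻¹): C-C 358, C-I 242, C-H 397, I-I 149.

D(C=C) ≈ 600 kJ/mol

Let D be the C=C bond energy.
Σ(broken) = 2×358 + 8×397 + 1×D + 1×149 = 4041 + D
Σ(formed) = 3×358 + 8×397 + 2×242 = 4734
ΔH = Σ(broken) − Σ(formed) = (4041 + D) − (4734) = −693 + D
Setting this equal to −93 kJ gives D = 600 kJ/mol.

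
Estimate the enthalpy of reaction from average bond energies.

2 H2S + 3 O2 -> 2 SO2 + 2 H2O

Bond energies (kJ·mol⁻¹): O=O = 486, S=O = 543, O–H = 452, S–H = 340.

ΔH ≈ −1162 kJ

Bonds broken (reactants):
  O=O: 3 × 486 = 1458
  S–H: 4 × 340 = 1360
  Σ(broken) = 2818 kJ
Bonds formed (products):
  O–H: 4 × 452 = 1808
  S=O: 4 × 543 = 2172
  Σ(formed) = 3980 kJ
ΔH = Σ(broken) − Σ(formed) = 2818 − 3980 = −1162 kJ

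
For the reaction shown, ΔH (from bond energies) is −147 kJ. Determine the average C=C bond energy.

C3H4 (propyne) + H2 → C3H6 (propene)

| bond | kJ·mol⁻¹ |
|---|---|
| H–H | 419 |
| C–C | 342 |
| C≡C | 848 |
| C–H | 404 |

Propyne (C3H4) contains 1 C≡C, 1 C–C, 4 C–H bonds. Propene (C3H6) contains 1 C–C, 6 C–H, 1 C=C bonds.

D(C=C) ≈ 606 kJ/mol

Let D be the C=C bond energy.
Σ(broken) = 1×848 + 1×342 + 4×404 + 1×419 = 3225
Σ(formed) = 1×342 + 6×404 + 1×D = 2766 + D
ΔH = Σ(broken) − Σ(formed) = (3225) − (2766 + D) = +459 − D
Setting this equal to −147 kJ gives D = 606 kJ/mol.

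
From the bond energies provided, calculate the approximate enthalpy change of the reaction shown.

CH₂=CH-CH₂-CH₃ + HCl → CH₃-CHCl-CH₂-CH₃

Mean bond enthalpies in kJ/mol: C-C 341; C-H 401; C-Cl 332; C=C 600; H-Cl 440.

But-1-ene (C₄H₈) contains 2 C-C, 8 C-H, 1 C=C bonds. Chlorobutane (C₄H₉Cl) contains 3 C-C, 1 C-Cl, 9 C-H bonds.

ΔH ≈ −34 kJ

Bonds broken (reactants):
  C-C: 2 × 341 = 682
  C-H: 8 × 401 = 3208
  C=C: 1 × 600 = 600
  H-Cl: 1 × 440 = 440
  Σ(broken) = 4930 kJ
Bonds formed (products):
  C-C: 3 × 341 = 1023
  C-Cl: 1 × 332 = 332
  C-H: 9 × 401 = 3609
  Σ(formed) = 4964 kJ
ΔH = Σ(broken) − Σ(formed) = 4930 − 4964 = −34 kJ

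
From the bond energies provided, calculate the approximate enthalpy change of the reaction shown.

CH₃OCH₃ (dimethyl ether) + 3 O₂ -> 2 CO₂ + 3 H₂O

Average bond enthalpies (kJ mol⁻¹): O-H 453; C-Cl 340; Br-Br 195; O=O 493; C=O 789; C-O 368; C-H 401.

ΔH ≈ −1253 kJ

Bonds broken (reactants):
  C-H: 6 × 401 = 2406
  C-O: 2 × 368 = 736
  O=O: 3 × 493 = 1479
  Σ(broken) = 4621 kJ
Bonds formed (products):
  C=O: 4 × 789 = 3156
  O-H: 6 × 453 = 2718
  Σ(formed) = 5874 kJ
ΔH = Σ(broken) − Σ(formed) = 4621 − 5874 = −1253 kJ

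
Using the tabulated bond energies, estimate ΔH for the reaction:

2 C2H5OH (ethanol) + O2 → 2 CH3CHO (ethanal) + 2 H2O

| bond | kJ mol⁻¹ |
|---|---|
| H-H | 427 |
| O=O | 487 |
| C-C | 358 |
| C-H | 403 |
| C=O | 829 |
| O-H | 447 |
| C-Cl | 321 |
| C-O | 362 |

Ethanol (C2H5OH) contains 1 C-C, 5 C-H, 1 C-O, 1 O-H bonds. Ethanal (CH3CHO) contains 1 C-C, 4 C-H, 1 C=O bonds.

ΔH ≈ −535 kJ

Bonds broken (reactants):
  C-C: 2 × 358 = 716
  C-H: 10 × 403 = 4030
  C-O: 2 × 362 = 724
  O-H: 2 × 447 = 894
  O=O: 1 × 487 = 487
  Σ(broken) = 6851 kJ
Bonds formed (products):
  C-C: 2 × 358 = 716
  C-H: 8 × 403 = 3224
  C=O: 2 × 829 = 1658
  O-H: 4 × 447 = 1788
  Σ(formed) = 7386 kJ
ΔH = Σ(broken) − Σ(formed) = 6851 − 7386 = −535 kJ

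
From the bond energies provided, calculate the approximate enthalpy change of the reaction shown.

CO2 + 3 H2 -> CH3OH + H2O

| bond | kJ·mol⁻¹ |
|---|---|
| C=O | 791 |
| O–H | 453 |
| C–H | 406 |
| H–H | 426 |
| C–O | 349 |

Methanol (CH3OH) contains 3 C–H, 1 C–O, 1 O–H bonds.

Bonds broken (reactants):
  C=O: 2 × 791 = 1582
  H–H: 3 × 426 = 1278
  Σ(broken) = 2860 kJ
Bonds formed (products):
  C–H: 3 × 406 = 1218
  C–O: 1 × 349 = 349
  O–H: 3 × 453 = 1359
  Σ(formed) = 2926 kJ
ΔH = Σ(broken) − Σ(formed) = 2860 − 2926 = −66 kJ

ΔH ≈ −66 kJ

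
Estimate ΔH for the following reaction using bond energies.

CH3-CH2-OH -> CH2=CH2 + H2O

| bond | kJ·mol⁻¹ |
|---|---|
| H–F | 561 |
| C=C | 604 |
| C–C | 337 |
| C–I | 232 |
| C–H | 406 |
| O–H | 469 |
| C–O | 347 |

Bonds broken (reactants):
  C–C: 1 × 337 = 337
  C–H: 5 × 406 = 2030
  C–O: 1 × 347 = 347
  O–H: 1 × 469 = 469
  Σ(broken) = 3183 kJ
Bonds formed (products):
  C–H: 4 × 406 = 1624
  C=C: 1 × 604 = 604
  O–H: 2 × 469 = 938
  Σ(formed) = 3166 kJ
ΔH = Σ(broken) − Σ(formed) = 3183 − 3166 = +17 kJ

ΔH ≈ +17 kJ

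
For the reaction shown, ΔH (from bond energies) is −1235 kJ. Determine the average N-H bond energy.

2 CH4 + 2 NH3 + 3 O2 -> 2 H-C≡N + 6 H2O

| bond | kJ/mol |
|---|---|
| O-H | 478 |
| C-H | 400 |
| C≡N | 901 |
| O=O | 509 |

D(N-H) ≈ 396 kJ/mol

Let D be the N-H bond energy.
Σ(broken) = 8×400 + 6×D + 3×509 = 4727 + 6D
Σ(formed) = 2×901 + 2×400 + 12×478 = 8338
ΔH = Σ(broken) − Σ(formed) = (4727 + 6D) − (8338) = −3611 + 6D
Setting this equal to −1235 kJ gives 6D = 2376, so D = 396 kJ/mol.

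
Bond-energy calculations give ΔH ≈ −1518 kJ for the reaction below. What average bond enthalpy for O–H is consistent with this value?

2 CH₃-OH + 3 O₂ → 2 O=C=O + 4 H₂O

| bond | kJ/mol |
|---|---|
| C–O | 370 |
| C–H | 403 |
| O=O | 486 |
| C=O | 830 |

Let D be the O–H bond energy.
Σ(broken) = 6×403 + 2×370 + 2×D + 3×486 = 4616 + 2D
Σ(formed) = 4×830 + 8×D = 3320 + 8D
ΔH = Σ(broken) − Σ(formed) = (4616 + 2D) − (3320 + 8D) = +1296 − 6D
Setting this equal to −1518 kJ gives 6D = 2814, so D = 469 kJ/mol.

D(O–H) ≈ 469 kJ/mol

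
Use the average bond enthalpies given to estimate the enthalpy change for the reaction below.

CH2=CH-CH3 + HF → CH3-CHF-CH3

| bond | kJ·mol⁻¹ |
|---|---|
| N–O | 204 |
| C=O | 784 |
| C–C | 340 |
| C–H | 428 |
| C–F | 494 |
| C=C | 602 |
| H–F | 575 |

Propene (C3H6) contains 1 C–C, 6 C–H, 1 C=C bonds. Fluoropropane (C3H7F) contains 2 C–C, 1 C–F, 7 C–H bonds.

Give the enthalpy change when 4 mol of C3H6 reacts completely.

ΔH = −340 kJ

Bonds broken (reactants):
  C–C: 1 × 340 = 340
  C–H: 6 × 428 = 2568
  C=C: 1 × 602 = 602
  H–F: 1 × 575 = 575
  Σ(broken) = 4085 kJ
Bonds formed (products):
  C–C: 2 × 340 = 680
  C–F: 1 × 494 = 494
  C–H: 7 × 428 = 2996
  Σ(formed) = 4170 kJ
ΔH = Σ(broken) − Σ(formed) = 4085 − 4170 = −85 kJ
For 4× the reaction as written: 4 × (−85) = −340 kJ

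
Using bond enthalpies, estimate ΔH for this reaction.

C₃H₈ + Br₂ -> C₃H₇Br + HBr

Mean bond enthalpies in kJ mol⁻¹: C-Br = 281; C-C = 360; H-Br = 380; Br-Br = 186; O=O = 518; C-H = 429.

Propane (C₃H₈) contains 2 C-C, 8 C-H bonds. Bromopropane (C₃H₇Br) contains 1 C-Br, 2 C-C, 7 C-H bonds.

ΔH ≈ −46 kJ

Bonds broken (reactants):
  Br-Br: 1 × 186 = 186
  C-C: 2 × 360 = 720
  C-H: 8 × 429 = 3432
  Σ(broken) = 4338 kJ
Bonds formed (products):
  C-Br: 1 × 281 = 281
  C-C: 2 × 360 = 720
  C-H: 7 × 429 = 3003
  H-Br: 1 × 380 = 380
  Σ(formed) = 4384 kJ
ΔH = Σ(broken) − Σ(formed) = 4338 − 4384 = −46 kJ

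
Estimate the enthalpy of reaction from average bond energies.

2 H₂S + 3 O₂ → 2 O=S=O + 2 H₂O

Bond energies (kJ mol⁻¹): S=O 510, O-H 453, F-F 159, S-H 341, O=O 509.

Bonds broken (reactants):
  O=O: 3 × 509 = 1527
  S-H: 4 × 341 = 1364
  Σ(broken) = 2891 kJ
Bonds formed (products):
  O-H: 4 × 453 = 1812
  S=O: 4 × 510 = 2040
  Σ(formed) = 3852 kJ
ΔH = Σ(broken) − Σ(formed) = 2891 − 3852 = −961 kJ

ΔH ≈ −961 kJ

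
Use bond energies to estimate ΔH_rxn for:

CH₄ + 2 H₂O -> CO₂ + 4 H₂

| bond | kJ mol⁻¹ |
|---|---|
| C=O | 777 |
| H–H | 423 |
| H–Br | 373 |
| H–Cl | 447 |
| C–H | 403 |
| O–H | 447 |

Bonds broken (reactants):
  C–H: 4 × 403 = 1612
  O–H: 4 × 447 = 1788
  Σ(broken) = 3400 kJ
Bonds formed (products):
  C=O: 2 × 777 = 1554
  H–H: 4 × 423 = 1692
  Σ(formed) = 3246 kJ
ΔH = Σ(broken) − Σ(formed) = 3400 − 3246 = +154 kJ

ΔH ≈ +154 kJ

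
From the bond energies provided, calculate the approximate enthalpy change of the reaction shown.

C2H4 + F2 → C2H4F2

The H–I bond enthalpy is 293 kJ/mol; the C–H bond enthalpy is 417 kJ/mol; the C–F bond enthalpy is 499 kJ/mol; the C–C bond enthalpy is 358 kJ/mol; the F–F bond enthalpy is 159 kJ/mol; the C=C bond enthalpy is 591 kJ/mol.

ΔH ≈ −606 kJ

Bonds broken (reactants):
  C–H: 4 × 417 = 1668
  C=C: 1 × 591 = 591
  F–F: 1 × 159 = 159
  Σ(broken) = 2418 kJ
Bonds formed (products):
  C–C: 1 × 358 = 358
  C–F: 2 × 499 = 998
  C–H: 4 × 417 = 1668
  Σ(formed) = 3024 kJ
ΔH = Σ(broken) − Σ(formed) = 2418 − 3024 = −606 kJ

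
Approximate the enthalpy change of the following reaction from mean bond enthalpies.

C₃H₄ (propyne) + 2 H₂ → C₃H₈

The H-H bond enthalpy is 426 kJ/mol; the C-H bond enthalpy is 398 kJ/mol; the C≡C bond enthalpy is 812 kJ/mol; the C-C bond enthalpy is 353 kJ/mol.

Bonds broken (reactants):
  C≡C: 1 × 812 = 812
  C-C: 1 × 353 = 353
  C-H: 4 × 398 = 1592
  H-H: 2 × 426 = 852
  Σ(broken) = 3609 kJ
Bonds formed (products):
  C-C: 2 × 353 = 706
  C-H: 8 × 398 = 3184
  Σ(formed) = 3890 kJ
ΔH = Σ(broken) − Σ(formed) = 3609 − 3890 = −281 kJ

ΔH ≈ −281 kJ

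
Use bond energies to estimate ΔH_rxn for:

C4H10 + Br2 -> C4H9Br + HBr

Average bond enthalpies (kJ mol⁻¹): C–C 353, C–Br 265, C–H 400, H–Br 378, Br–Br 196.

ΔH ≈ −47 kJ

Bonds broken (reactants):
  Br–Br: 1 × 196 = 196
  C–C: 3 × 353 = 1059
  C–H: 10 × 400 = 4000
  Σ(broken) = 5255 kJ
Bonds formed (products):
  C–Br: 1 × 265 = 265
  C–C: 3 × 353 = 1059
  C–H: 9 × 400 = 3600
  H–Br: 1 × 378 = 378
  Σ(formed) = 5302 kJ
ΔH = Σ(broken) − Σ(formed) = 5255 − 5302 = −47 kJ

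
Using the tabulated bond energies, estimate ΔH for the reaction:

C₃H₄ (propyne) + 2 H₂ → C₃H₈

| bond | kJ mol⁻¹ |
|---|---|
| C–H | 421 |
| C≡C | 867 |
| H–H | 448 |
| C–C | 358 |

Bonds broken (reactants):
  C≡C: 1 × 867 = 867
  C–C: 1 × 358 = 358
  C–H: 4 × 421 = 1684
  H–H: 2 × 448 = 896
  Σ(broken) = 3805 kJ
Bonds formed (products):
  C–C: 2 × 358 = 716
  C–H: 8 × 421 = 3368
  Σ(formed) = 4084 kJ
ΔH = Σ(broken) − Σ(formed) = 3805 − 4084 = −279 kJ

ΔH ≈ −279 kJ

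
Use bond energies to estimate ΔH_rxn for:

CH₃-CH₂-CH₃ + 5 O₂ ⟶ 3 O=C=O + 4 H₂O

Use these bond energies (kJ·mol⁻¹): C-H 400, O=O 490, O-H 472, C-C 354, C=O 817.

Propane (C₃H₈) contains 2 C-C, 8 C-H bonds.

Bonds broken (reactants):
  C-C: 2 × 354 = 708
  C-H: 8 × 400 = 3200
  O=O: 5 × 490 = 2450
  Σ(broken) = 6358 kJ
Bonds formed (products):
  C=O: 6 × 817 = 4902
  O-H: 8 × 472 = 3776
  Σ(formed) = 8678 kJ
ΔH = Σ(broken) − Σ(formed) = 6358 − 8678 = −2320 kJ

ΔH ≈ −2320 kJ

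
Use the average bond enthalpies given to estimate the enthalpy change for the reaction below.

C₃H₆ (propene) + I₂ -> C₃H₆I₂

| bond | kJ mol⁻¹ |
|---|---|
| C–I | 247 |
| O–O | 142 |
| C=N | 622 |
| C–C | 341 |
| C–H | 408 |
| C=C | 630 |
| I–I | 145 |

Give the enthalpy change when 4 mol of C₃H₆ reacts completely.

Bonds broken (reactants):
  C–C: 1 × 341 = 341
  C–H: 6 × 408 = 2448
  C=C: 1 × 630 = 630
  I–I: 1 × 145 = 145
  Σ(broken) = 3564 kJ
Bonds formed (products):
  C–C: 2 × 341 = 682
  C–H: 6 × 408 = 2448
  C–I: 2 × 247 = 494
  Σ(formed) = 3624 kJ
ΔH = Σ(broken) − Σ(formed) = 3564 − 3624 = −60 kJ
For 4× the reaction as written: 4 × (−60) = −240 kJ

ΔH = −240 kJ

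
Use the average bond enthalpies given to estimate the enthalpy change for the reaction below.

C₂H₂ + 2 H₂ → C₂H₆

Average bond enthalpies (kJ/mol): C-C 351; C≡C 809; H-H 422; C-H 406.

ΔH ≈ −322 kJ

Bonds broken (reactants):
  C≡C: 1 × 809 = 809
  C-H: 2 × 406 = 812
  H-H: 2 × 422 = 844
  Σ(broken) = 2465 kJ
Bonds formed (products):
  C-C: 1 × 351 = 351
  C-H: 6 × 406 = 2436
  Σ(formed) = 2787 kJ
ΔH = Σ(broken) − Σ(formed) = 2465 − 2787 = −322 kJ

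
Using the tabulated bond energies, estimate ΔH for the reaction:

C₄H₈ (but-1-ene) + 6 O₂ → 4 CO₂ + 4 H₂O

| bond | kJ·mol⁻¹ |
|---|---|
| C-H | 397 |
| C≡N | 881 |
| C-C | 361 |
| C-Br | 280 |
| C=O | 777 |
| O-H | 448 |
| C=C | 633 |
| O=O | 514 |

Bonds broken (reactants):
  C-C: 2 × 361 = 722
  C-H: 8 × 397 = 3176
  C=C: 1 × 633 = 633
  O=O: 6 × 514 = 3084
  Σ(broken) = 7615 kJ
Bonds formed (products):
  C=O: 8 × 777 = 6216
  O-H: 8 × 448 = 3584
  Σ(formed) = 9800 kJ
ΔH = Σ(broken) − Σ(formed) = 7615 − 9800 = −2185 kJ

ΔH ≈ −2185 kJ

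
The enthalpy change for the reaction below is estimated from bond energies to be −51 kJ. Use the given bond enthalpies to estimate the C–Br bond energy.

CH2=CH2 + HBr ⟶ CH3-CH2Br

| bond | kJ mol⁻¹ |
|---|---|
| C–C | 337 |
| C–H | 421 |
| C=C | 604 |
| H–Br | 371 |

D(C–Br) ≈ 268 kJ/mol

Let D be the C–Br bond energy.
Σ(broken) = 4×421 + 1×604 + 1×371 = 2659
Σ(formed) = 1×D + 1×337 + 5×421 = 2442 + D
ΔH = Σ(broken) − Σ(formed) = (2659) − (2442 + D) = +217 − D
Setting this equal to −51 kJ gives D = 268 kJ/mol.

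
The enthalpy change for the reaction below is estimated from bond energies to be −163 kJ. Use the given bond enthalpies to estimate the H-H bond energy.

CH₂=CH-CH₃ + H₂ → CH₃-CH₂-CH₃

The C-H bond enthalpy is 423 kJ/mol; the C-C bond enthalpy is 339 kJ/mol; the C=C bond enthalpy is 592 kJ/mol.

D(H-H) ≈ 430 kJ/mol

Let D be the H-H bond energy.
Σ(broken) = 1×339 + 6×423 + 1×592 + 1×D = 3469 + D
Σ(formed) = 2×339 + 8×423 = 4062
ΔH = Σ(broken) − Σ(formed) = (3469 + D) − (4062) = −593 + D
Setting this equal to −163 kJ gives D = 430 kJ/mol.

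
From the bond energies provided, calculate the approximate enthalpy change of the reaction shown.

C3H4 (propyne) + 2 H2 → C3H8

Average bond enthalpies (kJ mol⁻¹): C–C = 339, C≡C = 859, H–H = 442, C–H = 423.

Bonds broken (reactants):
  C≡C: 1 × 859 = 859
  C–C: 1 × 339 = 339
  C–H: 4 × 423 = 1692
  H–H: 2 × 442 = 884
  Σ(broken) = 3774 kJ
Bonds formed (products):
  C–C: 2 × 339 = 678
  C–H: 8 × 423 = 3384
  Σ(formed) = 4062 kJ
ΔH = Σ(broken) − Σ(formed) = 3774 − 4062 = −288 kJ

ΔH ≈ −288 kJ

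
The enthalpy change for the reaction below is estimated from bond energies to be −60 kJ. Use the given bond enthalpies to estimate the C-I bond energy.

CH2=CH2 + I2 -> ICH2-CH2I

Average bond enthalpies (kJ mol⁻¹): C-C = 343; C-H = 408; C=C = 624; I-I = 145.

Let D be the C-I bond energy.
Σ(broken) = 4×408 + 1×624 + 1×145 = 2401
Σ(formed) = 1×343 + 4×408 + 2×D = 1975 + 2D
ΔH = Σ(broken) − Σ(formed) = (2401) − (1975 + 2D) = +426 − 2D
Setting this equal to −60 kJ gives 2D = 486, so D = 243 kJ/mol.

D(C-I) ≈ 243 kJ/mol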